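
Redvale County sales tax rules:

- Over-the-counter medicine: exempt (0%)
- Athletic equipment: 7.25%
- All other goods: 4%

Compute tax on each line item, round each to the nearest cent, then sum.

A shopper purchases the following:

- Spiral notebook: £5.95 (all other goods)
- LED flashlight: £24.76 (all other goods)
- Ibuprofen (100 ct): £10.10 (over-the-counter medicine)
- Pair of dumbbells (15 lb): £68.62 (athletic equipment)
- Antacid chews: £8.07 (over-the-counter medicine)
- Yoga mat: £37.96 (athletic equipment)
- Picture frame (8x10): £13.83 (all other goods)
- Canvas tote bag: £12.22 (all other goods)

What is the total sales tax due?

Spiral notebook £5.95: all other goods → 4% → £0.24
LED flashlight £24.76: all other goods → 4% → £0.99
Ibuprofen (100 ct) £10.10: over-the-counter medicine → 0% → £0.00
Pair of dumbbells (15 lb) £68.62: athletic equipment → 7.25% → £4.97
Antacid chews £8.07: over-the-counter medicine → 0% → £0.00
Yoga mat £37.96: athletic equipment → 7.25% → £2.75
Picture frame (8x10) £13.83: all other goods → 4% → £0.55
Canvas tote bag £12.22: all other goods → 4% → £0.49
Total tax = £0.24 + £0.99 + £4.97 + £2.75 + £0.55 + £0.49 = £9.99

£9.99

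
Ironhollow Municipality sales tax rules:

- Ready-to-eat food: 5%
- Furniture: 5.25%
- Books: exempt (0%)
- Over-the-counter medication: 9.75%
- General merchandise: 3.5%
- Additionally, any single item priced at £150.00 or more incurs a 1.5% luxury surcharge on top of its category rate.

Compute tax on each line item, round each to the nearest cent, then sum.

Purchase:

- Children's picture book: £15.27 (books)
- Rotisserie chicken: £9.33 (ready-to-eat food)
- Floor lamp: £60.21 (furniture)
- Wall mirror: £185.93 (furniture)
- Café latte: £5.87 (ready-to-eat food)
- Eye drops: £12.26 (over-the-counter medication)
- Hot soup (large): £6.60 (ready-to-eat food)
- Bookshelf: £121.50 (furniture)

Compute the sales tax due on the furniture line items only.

£22.09

Floor lamp £60.21: furniture → 5.25% → £3.16
Wall mirror £185.93: furniture → 5.25% + 1.5% surcharge = 6.75% → £12.55
Bookshelf £121.50: furniture → 5.25% → £6.38
Tax on furniture = £3.16 + £12.55 + £6.38 = £22.09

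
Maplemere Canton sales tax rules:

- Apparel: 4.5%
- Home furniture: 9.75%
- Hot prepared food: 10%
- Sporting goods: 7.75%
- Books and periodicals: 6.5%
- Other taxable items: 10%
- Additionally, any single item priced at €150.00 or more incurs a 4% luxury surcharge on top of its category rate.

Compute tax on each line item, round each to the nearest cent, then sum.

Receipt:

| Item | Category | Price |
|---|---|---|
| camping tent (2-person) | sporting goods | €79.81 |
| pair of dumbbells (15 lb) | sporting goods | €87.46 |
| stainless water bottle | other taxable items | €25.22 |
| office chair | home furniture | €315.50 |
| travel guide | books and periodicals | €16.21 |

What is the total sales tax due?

Camping tent (2-person) €79.81: sporting goods → 7.75% → €6.19
Pair of dumbbells (15 lb) €87.46: sporting goods → 7.75% → €6.78
Stainless water bottle €25.22: other taxable items → 10% → €2.52
Office chair €315.50: home furniture → 9.75% + 4% surcharge = 13.75% → €43.38
Travel guide €16.21: books and periodicals → 6.5% → €1.05
Total tax = €6.19 + €6.78 + €2.52 + €43.38 + €1.05 = €59.92

€59.92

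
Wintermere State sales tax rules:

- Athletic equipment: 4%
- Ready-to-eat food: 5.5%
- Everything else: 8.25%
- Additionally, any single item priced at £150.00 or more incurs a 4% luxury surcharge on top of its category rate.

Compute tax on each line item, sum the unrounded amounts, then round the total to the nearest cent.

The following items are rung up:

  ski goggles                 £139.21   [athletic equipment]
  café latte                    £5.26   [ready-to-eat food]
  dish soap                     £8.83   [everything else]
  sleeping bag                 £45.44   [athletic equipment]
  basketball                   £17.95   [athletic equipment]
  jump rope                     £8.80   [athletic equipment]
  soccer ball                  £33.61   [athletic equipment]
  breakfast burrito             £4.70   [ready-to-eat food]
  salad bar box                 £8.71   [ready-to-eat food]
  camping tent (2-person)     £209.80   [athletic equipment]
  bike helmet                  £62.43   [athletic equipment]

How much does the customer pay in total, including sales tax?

£575.58

Ski goggles £139.21: athletic equipment → 4% → £5.5684
Café latte £5.26: ready-to-eat food → 5.5% → £0.2893
Dish soap £8.83: everything else → 8.25% → £0.728475
Sleeping bag £45.44: athletic equipment → 4% → £1.8176
Basketball £17.95: athletic equipment → 4% → £0.718
Jump rope £8.80: athletic equipment → 4% → £0.352
Soccer ball £33.61: athletic equipment → 4% → £1.3444
Breakfast burrito £4.70: ready-to-eat food → 5.5% → £0.2585
Salad bar box £8.71: ready-to-eat food → 5.5% → £0.47905
Camping tent (2-person) £209.80: athletic equipment → 4% + 4% surcharge = 8% → £16.784
Bike helmet £62.43: athletic equipment → 4% → £2.4972
Subtotal = £544.74; unrounded tax = £30.836925 → £30.84; total due = £575.58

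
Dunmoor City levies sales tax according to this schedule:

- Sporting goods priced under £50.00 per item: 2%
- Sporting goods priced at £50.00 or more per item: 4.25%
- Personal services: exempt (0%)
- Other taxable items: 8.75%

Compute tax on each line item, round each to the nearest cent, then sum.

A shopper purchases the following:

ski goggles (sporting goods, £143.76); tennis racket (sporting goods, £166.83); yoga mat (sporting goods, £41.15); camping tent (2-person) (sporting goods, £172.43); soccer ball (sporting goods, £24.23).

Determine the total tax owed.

£21.83

Ski goggles £143.76: sporting goods, £50.00 or more → 4.25% → £6.11
Tennis racket £166.83: sporting goods, £50.00 or more → 4.25% → £7.09
Yoga mat £41.15: sporting goods, under £50.00 → 2% → £0.82
Camping tent (2-person) £172.43: sporting goods, £50.00 or more → 4.25% → £7.33
Soccer ball £24.23: sporting goods, under £50.00 → 2% → £0.48
Total tax = £6.11 + £7.09 + £0.82 + £7.33 + £0.48 = £21.83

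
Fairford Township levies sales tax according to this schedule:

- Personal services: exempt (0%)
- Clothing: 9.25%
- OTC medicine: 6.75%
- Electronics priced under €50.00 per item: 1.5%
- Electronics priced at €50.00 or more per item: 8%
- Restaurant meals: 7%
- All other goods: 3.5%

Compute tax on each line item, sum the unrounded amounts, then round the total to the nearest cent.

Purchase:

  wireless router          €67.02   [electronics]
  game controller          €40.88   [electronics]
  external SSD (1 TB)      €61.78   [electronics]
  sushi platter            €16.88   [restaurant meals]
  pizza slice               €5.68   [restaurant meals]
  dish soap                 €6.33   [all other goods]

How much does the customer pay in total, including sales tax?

€211.29

Wireless router €67.02: electronics, €50.00 or more → 8% → €5.3616
Game controller €40.88: electronics, under €50.00 → 1.5% → €0.6132
External SSD (1 TB) €61.78: electronics, €50.00 or more → 8% → €4.9424
Sushi platter €16.88: restaurant meals → 7% → €1.1816
Pizza slice €5.68: restaurant meals → 7% → €0.3976
Dish soap €6.33: all other goods → 3.5% → €0.22155
Subtotal = €198.57; unrounded tax = €12.71795 → €12.72; total due = €211.29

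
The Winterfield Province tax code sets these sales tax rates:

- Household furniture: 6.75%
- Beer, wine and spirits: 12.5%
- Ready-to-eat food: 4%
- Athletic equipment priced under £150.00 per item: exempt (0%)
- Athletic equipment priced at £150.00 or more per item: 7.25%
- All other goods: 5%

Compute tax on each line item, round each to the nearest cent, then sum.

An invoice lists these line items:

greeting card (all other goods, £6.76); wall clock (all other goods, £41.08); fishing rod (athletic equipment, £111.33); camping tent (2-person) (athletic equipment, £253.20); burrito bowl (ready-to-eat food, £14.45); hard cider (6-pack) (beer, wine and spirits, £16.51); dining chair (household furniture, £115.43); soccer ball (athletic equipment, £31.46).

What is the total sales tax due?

£31.18

Greeting card £6.76: all other goods → 5% → £0.34
Wall clock £41.08: all other goods → 5% → £2.05
Fishing rod £111.33: athletic equipment, under £150.00 → 0% → £0.00
Camping tent (2-person) £253.20: athletic equipment, £150.00 or more → 7.25% → £18.36
Burrito bowl £14.45: ready-to-eat food → 4% → £0.58
Hard cider (6-pack) £16.51: beer, wine and spirits → 12.5% → £2.06
Dining chair £115.43: household furniture → 6.75% → £7.79
Soccer ball £31.46: athletic equipment, under £150.00 → 0% → £0.00
Total tax = £0.34 + £2.05 + £18.36 + £0.58 + £2.06 + £7.79 = £31.18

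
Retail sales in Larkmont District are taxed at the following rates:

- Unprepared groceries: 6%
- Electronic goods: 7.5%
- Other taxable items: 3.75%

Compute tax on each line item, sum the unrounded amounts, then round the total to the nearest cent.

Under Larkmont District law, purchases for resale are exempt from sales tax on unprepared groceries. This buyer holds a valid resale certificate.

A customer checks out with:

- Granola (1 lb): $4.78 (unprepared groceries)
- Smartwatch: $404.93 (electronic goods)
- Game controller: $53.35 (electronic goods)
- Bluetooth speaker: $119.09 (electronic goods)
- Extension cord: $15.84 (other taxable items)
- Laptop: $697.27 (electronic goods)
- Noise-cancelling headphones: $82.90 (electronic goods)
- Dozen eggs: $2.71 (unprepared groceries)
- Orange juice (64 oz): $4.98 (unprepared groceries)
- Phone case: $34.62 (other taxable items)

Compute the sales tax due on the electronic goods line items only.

Smartwatch $404.93: electronic goods → 7.5% → $30.36975
Game controller $53.35: electronic goods → 7.5% → $4.00125
Bluetooth speaker $119.09: electronic goods → 7.5% → $8.93175
Laptop $697.27: electronic goods → 7.5% → $52.29525
Noise-cancelling headphones $82.90: electronic goods → 7.5% → $6.2175
Tax on electronic goods: unrounded sum = $101.8155 → $101.82

$101.82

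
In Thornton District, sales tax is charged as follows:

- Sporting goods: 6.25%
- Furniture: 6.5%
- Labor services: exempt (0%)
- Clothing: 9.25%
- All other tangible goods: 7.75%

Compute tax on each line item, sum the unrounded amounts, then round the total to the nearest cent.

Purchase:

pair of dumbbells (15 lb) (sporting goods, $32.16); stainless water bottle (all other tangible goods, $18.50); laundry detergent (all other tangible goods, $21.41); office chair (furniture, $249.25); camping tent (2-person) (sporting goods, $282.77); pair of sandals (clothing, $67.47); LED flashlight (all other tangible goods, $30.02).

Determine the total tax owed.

Pair of dumbbells (15 lb) $32.16: sporting goods → 6.25% → $2.01
Stainless water bottle $18.50: all other tangible goods → 7.75% → $1.43375
Laundry detergent $21.41: all other tangible goods → 7.75% → $1.659275
Office chair $249.25: furniture → 6.5% → $16.20125
Camping tent (2-person) $282.77: sporting goods → 6.25% → $17.673125
Pair of sandals $67.47: clothing → 9.25% → $6.240975
LED flashlight $30.02: all other tangible goods → 7.75% → $2.32655
Unrounded tax sum = $47.544925 → $47.54

$47.54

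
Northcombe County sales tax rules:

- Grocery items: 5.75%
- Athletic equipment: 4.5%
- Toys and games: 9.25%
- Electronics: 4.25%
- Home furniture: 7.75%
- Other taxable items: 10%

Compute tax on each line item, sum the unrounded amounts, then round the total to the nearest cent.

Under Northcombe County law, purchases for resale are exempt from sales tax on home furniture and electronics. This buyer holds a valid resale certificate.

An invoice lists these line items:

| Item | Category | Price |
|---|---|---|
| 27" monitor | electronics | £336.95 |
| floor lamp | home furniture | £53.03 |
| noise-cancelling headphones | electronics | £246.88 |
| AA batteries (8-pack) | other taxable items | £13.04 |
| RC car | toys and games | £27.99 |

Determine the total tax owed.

£3.89

27" monitor £336.95: electronics, buyer-exempt → 0% → £0.00
Floor lamp £53.03: home furniture, buyer-exempt → 0% → £0.00
Noise-cancelling headphones £246.88: electronics, buyer-exempt → 0% → £0.00
AA batteries (8-pack) £13.04: other taxable items → 10% → £1.304
RC car £27.99: toys and games → 9.25% → £2.589075
Unrounded tax sum = £3.893075 → £3.89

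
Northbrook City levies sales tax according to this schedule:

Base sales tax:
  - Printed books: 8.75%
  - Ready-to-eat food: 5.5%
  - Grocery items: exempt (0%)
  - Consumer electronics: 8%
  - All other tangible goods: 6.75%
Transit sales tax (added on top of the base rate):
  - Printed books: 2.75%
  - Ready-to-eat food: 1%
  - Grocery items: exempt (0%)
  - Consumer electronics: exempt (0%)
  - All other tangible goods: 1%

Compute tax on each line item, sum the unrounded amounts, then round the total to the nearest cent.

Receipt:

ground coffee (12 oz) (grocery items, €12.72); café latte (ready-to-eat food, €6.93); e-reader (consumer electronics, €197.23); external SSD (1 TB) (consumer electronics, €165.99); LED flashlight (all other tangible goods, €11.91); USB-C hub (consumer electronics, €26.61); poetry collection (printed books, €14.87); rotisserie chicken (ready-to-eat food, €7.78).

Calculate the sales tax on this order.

Ground coffee (12 oz) €12.72: grocery items → 0% + 0% transit = 0% → €0.00
Café latte €6.93: ready-to-eat food → 5.5% + 1% transit = 6.5% → €0.45045
E-reader €197.23: consumer electronics → 8% + 0% transit = 8% → €15.7784
External SSD (1 TB) €165.99: consumer electronics → 8% + 0% transit = 8% → €13.2792
LED flashlight €11.91: all other tangible goods → 6.75% + 1% transit = 7.75% → €0.923025
USB-C hub €26.61: consumer electronics → 8% + 0% transit = 8% → €2.1288
Poetry collection €14.87: printed books → 8.75% + 2.75% transit = 11.5% → €1.71005
Rotisserie chicken €7.78: ready-to-eat food → 5.5% + 1% transit = 6.5% → €0.5057
Unrounded tax sum = €34.775625 → €34.78

€34.78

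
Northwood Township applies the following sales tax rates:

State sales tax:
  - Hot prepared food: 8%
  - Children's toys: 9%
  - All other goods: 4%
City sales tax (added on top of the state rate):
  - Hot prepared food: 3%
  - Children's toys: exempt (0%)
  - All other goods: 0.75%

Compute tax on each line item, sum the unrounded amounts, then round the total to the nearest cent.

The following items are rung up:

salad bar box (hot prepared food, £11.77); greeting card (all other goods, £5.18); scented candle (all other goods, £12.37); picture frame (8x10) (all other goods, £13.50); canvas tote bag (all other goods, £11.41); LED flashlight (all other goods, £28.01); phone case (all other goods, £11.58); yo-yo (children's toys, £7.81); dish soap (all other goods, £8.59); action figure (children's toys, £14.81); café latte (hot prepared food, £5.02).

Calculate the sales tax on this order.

Salad bar box £11.77: hot prepared food → 8% + 3% city = 11% → £1.2947
Greeting card £5.18: all other goods → 4% + 0.75% city = 4.75% → £0.24605
Scented candle £12.37: all other goods → 4% + 0.75% city = 4.75% → £0.587575
Picture frame (8x10) £13.50: all other goods → 4% + 0.75% city = 4.75% → £0.64125
Canvas tote bag £11.41: all other goods → 4% + 0.75% city = 4.75% → £0.541975
LED flashlight £28.01: all other goods → 4% + 0.75% city = 4.75% → £1.330475
Phone case £11.58: all other goods → 4% + 0.75% city = 4.75% → £0.55005
Yo-yo £7.81: children's toys → 9% + 0% city = 9% → £0.7029
Dish soap £8.59: all other goods → 4% + 0.75% city = 4.75% → £0.408025
Action figure £14.81: children's toys → 9% + 0% city = 9% → £1.3329
Café latte £5.02: hot prepared food → 8% + 3% city = 11% → £0.5522
Unrounded tax sum = £8.1881 → £8.19

£8.19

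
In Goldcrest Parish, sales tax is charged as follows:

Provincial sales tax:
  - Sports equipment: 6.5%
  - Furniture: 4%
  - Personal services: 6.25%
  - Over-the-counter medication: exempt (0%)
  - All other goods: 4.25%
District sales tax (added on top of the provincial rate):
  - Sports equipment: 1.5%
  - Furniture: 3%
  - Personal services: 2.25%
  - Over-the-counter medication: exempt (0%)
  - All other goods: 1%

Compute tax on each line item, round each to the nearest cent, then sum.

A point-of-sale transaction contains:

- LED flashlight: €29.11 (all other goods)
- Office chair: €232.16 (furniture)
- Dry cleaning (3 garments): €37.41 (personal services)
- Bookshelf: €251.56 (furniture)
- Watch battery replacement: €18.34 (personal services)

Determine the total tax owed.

€40.13

LED flashlight €29.11: all other goods → 4.25% + 1% district = 5.25% → €1.53
Office chair €232.16: furniture → 4% + 3% district = 7% → €16.25
Dry cleaning (3 garments) €37.41: personal services → 6.25% + 2.25% district = 8.5% → €3.18
Bookshelf €251.56: furniture → 4% + 3% district = 7% → €17.61
Watch battery replacement €18.34: personal services → 6.25% + 2.25% district = 8.5% → €1.56
Total tax = €1.53 + €16.25 + €3.18 + €17.61 + €1.56 = €40.13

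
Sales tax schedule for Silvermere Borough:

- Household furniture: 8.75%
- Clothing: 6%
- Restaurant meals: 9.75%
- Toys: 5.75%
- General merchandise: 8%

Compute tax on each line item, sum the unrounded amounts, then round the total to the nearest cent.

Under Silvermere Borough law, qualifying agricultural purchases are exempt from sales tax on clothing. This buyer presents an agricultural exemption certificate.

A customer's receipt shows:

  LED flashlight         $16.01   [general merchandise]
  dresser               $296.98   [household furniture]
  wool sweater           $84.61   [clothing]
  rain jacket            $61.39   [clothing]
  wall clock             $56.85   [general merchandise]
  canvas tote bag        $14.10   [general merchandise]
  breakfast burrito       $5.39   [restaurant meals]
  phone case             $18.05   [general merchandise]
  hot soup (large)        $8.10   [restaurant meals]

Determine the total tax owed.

$35.70

LED flashlight $16.01: general merchandise → 8% → $1.2808
Dresser $296.98: household furniture → 8.75% → $25.98575
Wool sweater $84.61: clothing, buyer-exempt → 0% → $0.00
Rain jacket $61.39: clothing, buyer-exempt → 0% → $0.00
Wall clock $56.85: general merchandise → 8% → $4.548
Canvas tote bag $14.10: general merchandise → 8% → $1.128
Breakfast burrito $5.39: restaurant meals → 9.75% → $0.525525
Phone case $18.05: general merchandise → 8% → $1.444
Hot soup (large) $8.10: restaurant meals → 9.75% → $0.78975
Unrounded tax sum = $35.701825 → $35.70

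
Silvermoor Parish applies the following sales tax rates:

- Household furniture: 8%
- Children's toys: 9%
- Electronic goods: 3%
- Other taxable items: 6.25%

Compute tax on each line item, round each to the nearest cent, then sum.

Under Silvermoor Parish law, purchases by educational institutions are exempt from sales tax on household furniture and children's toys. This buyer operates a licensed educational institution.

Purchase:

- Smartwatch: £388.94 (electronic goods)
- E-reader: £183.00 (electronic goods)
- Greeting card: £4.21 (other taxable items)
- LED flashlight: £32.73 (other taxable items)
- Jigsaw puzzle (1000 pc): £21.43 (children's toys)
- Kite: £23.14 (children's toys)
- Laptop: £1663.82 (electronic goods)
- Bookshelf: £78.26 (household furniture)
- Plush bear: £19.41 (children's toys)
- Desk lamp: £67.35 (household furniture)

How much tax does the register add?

Smartwatch £388.94: electronic goods → 3% → £11.67
E-reader £183.00: electronic goods → 3% → £5.49
Greeting card £4.21: other taxable items → 6.25% → £0.26
LED flashlight £32.73: other taxable items → 6.25% → £2.05
Jigsaw puzzle (1000 pc) £21.43: children's toys, buyer-exempt → 0% → £0.00
Kite £23.14: children's toys, buyer-exempt → 0% → £0.00
Laptop £1663.82: electronic goods → 3% → £49.91
Bookshelf £78.26: household furniture, buyer-exempt → 0% → £0.00
Plush bear £19.41: children's toys, buyer-exempt → 0% → £0.00
Desk lamp £67.35: household furniture, buyer-exempt → 0% → £0.00
Total tax = £11.67 + £5.49 + £0.26 + £2.05 + £49.91 = £69.38

£69.38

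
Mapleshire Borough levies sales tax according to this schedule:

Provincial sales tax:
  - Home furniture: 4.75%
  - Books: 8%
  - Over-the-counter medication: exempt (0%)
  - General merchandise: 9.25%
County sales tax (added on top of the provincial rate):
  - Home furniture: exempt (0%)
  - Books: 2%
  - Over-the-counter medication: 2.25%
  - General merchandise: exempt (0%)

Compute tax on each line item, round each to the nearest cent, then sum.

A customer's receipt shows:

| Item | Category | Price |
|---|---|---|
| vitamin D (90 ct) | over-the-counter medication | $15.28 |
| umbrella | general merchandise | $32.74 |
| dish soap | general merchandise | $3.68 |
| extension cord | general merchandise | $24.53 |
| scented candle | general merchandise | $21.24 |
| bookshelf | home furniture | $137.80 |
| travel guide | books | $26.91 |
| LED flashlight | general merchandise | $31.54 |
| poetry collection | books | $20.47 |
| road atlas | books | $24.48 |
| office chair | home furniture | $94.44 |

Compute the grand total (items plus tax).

$462.20

Vitamin D (90 ct) $15.28: over-the-counter medication → 0% + 2.25% county = 2.25% → $0.34
Umbrella $32.74: general merchandise → 9.25% + 0% county = 9.25% → $3.03
Dish soap $3.68: general merchandise → 9.25% + 0% county = 9.25% → $0.34
Extension cord $24.53: general merchandise → 9.25% + 0% county = 9.25% → $2.27
Scented candle $21.24: general merchandise → 9.25% + 0% county = 9.25% → $1.96
Bookshelf $137.80: home furniture → 4.75% + 0% county = 4.75% → $6.55
Travel guide $26.91: books → 8% + 2% county = 10% → $2.69
LED flashlight $31.54: general merchandise → 9.25% + 0% county = 9.25% → $2.92
Poetry collection $20.47: books → 8% + 2% county = 10% → $2.05
Road atlas $24.48: books → 8% + 2% county = 10% → $2.45
Office chair $94.44: home furniture → 4.75% + 0% county = 4.75% → $4.49
Subtotal = $433.11; tax = $29.09; total due = $462.20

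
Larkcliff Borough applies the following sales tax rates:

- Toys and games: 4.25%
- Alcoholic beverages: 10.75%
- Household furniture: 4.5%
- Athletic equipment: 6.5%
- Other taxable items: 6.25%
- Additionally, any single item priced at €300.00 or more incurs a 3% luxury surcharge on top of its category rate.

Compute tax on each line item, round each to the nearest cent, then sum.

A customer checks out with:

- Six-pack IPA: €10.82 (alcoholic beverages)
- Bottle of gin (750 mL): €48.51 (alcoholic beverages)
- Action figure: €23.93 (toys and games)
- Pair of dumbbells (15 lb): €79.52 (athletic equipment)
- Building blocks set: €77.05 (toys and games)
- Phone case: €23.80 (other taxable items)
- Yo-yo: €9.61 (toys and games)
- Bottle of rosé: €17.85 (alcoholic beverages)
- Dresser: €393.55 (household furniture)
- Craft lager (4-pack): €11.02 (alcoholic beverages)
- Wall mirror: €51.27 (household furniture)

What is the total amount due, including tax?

Six-pack IPA €10.82: alcoholic beverages → 10.75% → €1.16
Bottle of gin (750 mL) €48.51: alcoholic beverages → 10.75% → €5.21
Action figure €23.93: toys and games → 4.25% → €1.02
Pair of dumbbells (15 lb) €79.52: athletic equipment → 6.5% → €5.17
Building blocks set €77.05: toys and games → 4.25% → €3.27
Phone case €23.80: other taxable items → 6.25% → €1.49
Yo-yo €9.61: toys and games → 4.25% → €0.41
Bottle of rosé €17.85: alcoholic beverages → 10.75% → €1.92
Dresser €393.55: household furniture → 4.5% + 3% surcharge = 7.5% → €29.52
Craft lager (4-pack) €11.02: alcoholic beverages → 10.75% → €1.18
Wall mirror €51.27: household furniture → 4.5% → €2.31
Subtotal = €746.93; tax = €52.66; total due = €799.59

€799.59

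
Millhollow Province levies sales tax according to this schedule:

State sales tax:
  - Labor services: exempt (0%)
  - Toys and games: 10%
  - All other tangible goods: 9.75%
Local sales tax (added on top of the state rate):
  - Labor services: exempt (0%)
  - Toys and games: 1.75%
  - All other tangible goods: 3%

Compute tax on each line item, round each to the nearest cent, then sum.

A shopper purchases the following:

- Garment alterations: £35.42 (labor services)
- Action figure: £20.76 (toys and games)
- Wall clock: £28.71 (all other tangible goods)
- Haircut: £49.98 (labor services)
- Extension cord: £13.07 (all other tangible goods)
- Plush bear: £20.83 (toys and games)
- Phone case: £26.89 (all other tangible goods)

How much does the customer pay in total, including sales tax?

Garment alterations £35.42: labor services → 0% + 0% local = 0% → £0.00
Action figure £20.76: toys and games → 10% + 1.75% local = 11.75% → £2.44
Wall clock £28.71: all other tangible goods → 9.75% + 3% local = 12.75% → £3.66
Haircut £49.98: labor services → 0% + 0% local = 0% → £0.00
Extension cord £13.07: all other tangible goods → 9.75% + 3% local = 12.75% → £1.67
Plush bear £20.83: toys and games → 10% + 1.75% local = 11.75% → £2.45
Phone case £26.89: all other tangible goods → 9.75% + 3% local = 12.75% → £3.43
Subtotal = £195.66; tax = £13.65; total due = £209.31

£209.31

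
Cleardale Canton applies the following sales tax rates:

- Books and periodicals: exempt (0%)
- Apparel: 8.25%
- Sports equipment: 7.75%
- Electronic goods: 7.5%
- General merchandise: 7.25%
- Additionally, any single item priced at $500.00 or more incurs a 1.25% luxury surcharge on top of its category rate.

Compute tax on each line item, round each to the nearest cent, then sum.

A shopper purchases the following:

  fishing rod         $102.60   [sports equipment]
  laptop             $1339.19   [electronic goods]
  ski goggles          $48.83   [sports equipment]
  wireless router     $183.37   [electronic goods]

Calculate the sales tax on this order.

$142.66

Fishing rod $102.60: sports equipment → 7.75% → $7.95
Laptop $1339.19: electronic goods → 7.5% + 1.25% surcharge = 8.75% → $117.18
Ski goggles $48.83: sports equipment → 7.75% → $3.78
Wireless router $183.37: electronic goods → 7.5% → $13.75
Total tax = $7.95 + $117.18 + $3.78 + $13.75 = $142.66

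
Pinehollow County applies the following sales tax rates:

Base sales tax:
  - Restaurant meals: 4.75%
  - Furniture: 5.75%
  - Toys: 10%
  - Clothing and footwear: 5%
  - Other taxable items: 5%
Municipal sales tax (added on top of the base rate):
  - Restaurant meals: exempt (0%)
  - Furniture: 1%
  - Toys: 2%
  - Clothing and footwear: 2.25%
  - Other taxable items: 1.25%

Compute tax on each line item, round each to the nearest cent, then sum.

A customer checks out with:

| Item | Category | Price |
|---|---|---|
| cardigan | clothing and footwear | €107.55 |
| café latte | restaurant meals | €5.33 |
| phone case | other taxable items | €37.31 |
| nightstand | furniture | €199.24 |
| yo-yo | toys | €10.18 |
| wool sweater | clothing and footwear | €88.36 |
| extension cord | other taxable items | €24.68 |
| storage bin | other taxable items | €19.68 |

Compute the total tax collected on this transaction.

Cardigan €107.55: clothing and footwear → 5% + 2.25% municipal = 7.25% → €7.80
Café latte €5.33: restaurant meals → 4.75% + 0% municipal = 4.75% → €0.25
Phone case €37.31: other taxable items → 5% + 1.25% municipal = 6.25% → €2.33
Nightstand €199.24: furniture → 5.75% + 1% municipal = 6.75% → €13.45
Yo-yo €10.18: toys → 10% + 2% municipal = 12% → €1.22
Wool sweater €88.36: clothing and footwear → 5% + 2.25% municipal = 7.25% → €6.41
Extension cord €24.68: other taxable items → 5% + 1.25% municipal = 6.25% → €1.54
Storage bin €19.68: other taxable items → 5% + 1.25% municipal = 6.25% → €1.23
Total tax = €7.80 + €0.25 + €2.33 + €13.45 + €1.22 + €6.41 + €1.54 + €1.23 = €34.23

€34.23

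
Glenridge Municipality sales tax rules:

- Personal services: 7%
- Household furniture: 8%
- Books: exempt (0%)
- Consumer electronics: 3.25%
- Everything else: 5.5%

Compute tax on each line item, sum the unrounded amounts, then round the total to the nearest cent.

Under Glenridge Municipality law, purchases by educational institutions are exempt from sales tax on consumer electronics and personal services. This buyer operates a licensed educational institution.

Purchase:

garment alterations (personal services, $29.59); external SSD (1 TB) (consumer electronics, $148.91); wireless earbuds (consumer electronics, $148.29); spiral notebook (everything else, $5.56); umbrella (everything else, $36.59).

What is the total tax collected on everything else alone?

$2.32

Spiral notebook $5.56: everything else → 5.5% → $0.3058
Umbrella $36.59: everything else → 5.5% → $2.01245
Tax on everything else: unrounded sum = $2.31825 → $2.32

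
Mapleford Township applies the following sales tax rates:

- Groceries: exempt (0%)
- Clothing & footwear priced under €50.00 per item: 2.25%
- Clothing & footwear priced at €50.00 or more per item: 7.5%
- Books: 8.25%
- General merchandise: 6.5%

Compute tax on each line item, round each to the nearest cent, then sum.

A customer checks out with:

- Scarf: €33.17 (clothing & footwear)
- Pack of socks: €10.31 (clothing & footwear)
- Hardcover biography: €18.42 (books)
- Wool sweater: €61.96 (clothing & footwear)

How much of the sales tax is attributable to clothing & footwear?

Scarf €33.17: clothing & footwear, under €50.00 → 2.25% → €0.75
Pack of socks €10.31: clothing & footwear, under €50.00 → 2.25% → €0.23
Wool sweater €61.96: clothing & footwear, €50.00 or more → 7.5% → €4.65
Tax on clothing & footwear = €0.75 + €0.23 + €4.65 = €5.63

€5.63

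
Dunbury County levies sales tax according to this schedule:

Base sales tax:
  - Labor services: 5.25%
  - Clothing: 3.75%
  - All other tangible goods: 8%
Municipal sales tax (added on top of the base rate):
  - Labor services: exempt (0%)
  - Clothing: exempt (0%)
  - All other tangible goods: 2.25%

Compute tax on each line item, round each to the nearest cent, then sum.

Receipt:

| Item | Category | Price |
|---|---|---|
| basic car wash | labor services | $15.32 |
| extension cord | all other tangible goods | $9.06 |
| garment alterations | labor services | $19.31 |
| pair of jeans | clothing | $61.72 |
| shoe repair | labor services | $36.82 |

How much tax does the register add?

$6.98

Basic car wash $15.32: labor services → 5.25% + 0% municipal = 5.25% → $0.80
Extension cord $9.06: all other tangible goods → 8% + 2.25% municipal = 10.25% → $0.93
Garment alterations $19.31: labor services → 5.25% + 0% municipal = 5.25% → $1.01
Pair of jeans $61.72: clothing → 3.75% + 0% municipal = 3.75% → $2.31
Shoe repair $36.82: labor services → 5.25% + 0% municipal = 5.25% → $1.93
Total tax = $0.80 + $0.93 + $1.01 + $2.31 + $1.93 = $6.98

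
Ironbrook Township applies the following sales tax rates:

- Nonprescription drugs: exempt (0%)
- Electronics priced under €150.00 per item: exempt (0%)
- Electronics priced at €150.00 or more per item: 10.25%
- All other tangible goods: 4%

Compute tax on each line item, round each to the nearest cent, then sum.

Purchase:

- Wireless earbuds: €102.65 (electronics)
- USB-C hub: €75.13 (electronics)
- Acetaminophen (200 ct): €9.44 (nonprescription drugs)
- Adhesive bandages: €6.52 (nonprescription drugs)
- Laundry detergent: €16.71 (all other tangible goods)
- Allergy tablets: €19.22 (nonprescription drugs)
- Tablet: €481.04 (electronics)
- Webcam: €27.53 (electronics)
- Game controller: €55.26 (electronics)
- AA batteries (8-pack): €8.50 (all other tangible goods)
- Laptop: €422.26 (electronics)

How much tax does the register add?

Wireless earbuds €102.65: electronics, under €150.00 → 0% → €0.00
USB-C hub €75.13: electronics, under €150.00 → 0% → €0.00
Acetaminophen (200 ct) €9.44: nonprescription drugs → 0% → €0.00
Adhesive bandages €6.52: nonprescription drugs → 0% → €0.00
Laundry detergent €16.71: all other tangible goods → 4% → €0.67
Allergy tablets €19.22: nonprescription drugs → 0% → €0.00
Tablet €481.04: electronics, €150.00 or more → 10.25% → €49.31
Webcam €27.53: electronics, under €150.00 → 0% → €0.00
Game controller €55.26: electronics, under €150.00 → 0% → €0.00
AA batteries (8-pack) €8.50: all other tangible goods → 4% → €0.34
Laptop €422.26: electronics, €150.00 or more → 10.25% → €43.28
Total tax = €0.67 + €49.31 + €0.34 + €43.28 = €93.60

€93.60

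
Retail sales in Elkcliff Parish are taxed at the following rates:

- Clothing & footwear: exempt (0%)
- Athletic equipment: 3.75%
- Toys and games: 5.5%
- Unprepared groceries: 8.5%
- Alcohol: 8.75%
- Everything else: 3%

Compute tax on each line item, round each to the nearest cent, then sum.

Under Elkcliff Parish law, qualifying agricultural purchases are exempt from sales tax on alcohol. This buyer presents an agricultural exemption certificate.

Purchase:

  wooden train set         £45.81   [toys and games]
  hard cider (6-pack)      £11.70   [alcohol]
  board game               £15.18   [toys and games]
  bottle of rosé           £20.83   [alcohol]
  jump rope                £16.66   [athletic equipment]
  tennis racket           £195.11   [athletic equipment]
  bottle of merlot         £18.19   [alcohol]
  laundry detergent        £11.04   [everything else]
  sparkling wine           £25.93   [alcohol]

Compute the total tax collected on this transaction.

Wooden train set £45.81: toys and games → 5.5% → £2.52
Hard cider (6-pack) £11.70: alcohol, buyer-exempt → 0% → £0.00
Board game £15.18: toys and games → 5.5% → £0.83
Bottle of rosé £20.83: alcohol, buyer-exempt → 0% → £0.00
Jump rope £16.66: athletic equipment → 3.75% → £0.62
Tennis racket £195.11: athletic equipment → 3.75% → £7.32
Bottle of merlot £18.19: alcohol, buyer-exempt → 0% → £0.00
Laundry detergent £11.04: everything else → 3% → £0.33
Sparkling wine £25.93: alcohol, buyer-exempt → 0% → £0.00
Total tax = £2.52 + £0.83 + £0.62 + £7.32 + £0.33 = £11.62

£11.62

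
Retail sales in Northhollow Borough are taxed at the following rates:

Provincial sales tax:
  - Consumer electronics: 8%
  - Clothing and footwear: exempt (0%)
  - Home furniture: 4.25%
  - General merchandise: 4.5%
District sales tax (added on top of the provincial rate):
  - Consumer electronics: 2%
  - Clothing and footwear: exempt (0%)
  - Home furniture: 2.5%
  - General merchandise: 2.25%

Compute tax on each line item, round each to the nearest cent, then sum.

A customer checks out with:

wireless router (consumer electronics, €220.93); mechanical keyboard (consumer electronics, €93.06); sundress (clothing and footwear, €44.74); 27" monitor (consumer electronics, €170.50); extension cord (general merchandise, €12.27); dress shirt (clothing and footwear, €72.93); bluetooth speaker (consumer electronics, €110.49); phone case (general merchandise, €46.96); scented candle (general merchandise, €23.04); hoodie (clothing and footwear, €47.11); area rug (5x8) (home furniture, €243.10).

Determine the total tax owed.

Wireless router €220.93: consumer electronics → 8% + 2% district = 10% → €22.09
Mechanical keyboard €93.06: consumer electronics → 8% + 2% district = 10% → €9.31
Sundress €44.74: clothing and footwear → 0% + 0% district = 0% → €0.00
27" monitor €170.50: consumer electronics → 8% + 2% district = 10% → €17.05
Extension cord €12.27: general merchandise → 4.5% + 2.25% district = 6.75% → €0.83
Dress shirt €72.93: clothing and footwear → 0% + 0% district = 0% → €0.00
Bluetooth speaker €110.49: consumer electronics → 8% + 2% district = 10% → €11.05
Phone case €46.96: general merchandise → 4.5% + 2.25% district = 6.75% → €3.17
Scented candle €23.04: general merchandise → 4.5% + 2.25% district = 6.75% → €1.56
Hoodie €47.11: clothing and footwear → 0% + 0% district = 0% → €0.00
Area rug (5x8) €243.10: home furniture → 4.25% + 2.5% district = 6.75% → €16.41
Total tax = €22.09 + €9.31 + €17.05 + €0.83 + €11.05 + €3.17 + €1.56 + €16.41 = €81.47

€81.47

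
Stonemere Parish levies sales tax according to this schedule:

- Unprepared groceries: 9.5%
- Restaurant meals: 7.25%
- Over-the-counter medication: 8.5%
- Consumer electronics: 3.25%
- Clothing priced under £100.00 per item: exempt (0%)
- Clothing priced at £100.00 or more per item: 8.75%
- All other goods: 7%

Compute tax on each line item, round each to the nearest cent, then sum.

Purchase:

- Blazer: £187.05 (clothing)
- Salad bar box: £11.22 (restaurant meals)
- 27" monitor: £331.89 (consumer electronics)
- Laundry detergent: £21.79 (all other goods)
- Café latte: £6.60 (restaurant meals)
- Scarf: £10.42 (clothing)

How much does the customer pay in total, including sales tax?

£598.95

Blazer £187.05: clothing, £100.00 or more → 8.75% → £16.37
Salad bar box £11.22: restaurant meals → 7.25% → £0.81
27" monitor £331.89: consumer electronics → 3.25% → £10.79
Laundry detergent £21.79: all other goods → 7% → £1.53
Café latte £6.60: restaurant meals → 7.25% → £0.48
Scarf £10.42: clothing, under £100.00 → 0% → £0.00
Subtotal = £568.97; tax = £29.98; total due = £598.95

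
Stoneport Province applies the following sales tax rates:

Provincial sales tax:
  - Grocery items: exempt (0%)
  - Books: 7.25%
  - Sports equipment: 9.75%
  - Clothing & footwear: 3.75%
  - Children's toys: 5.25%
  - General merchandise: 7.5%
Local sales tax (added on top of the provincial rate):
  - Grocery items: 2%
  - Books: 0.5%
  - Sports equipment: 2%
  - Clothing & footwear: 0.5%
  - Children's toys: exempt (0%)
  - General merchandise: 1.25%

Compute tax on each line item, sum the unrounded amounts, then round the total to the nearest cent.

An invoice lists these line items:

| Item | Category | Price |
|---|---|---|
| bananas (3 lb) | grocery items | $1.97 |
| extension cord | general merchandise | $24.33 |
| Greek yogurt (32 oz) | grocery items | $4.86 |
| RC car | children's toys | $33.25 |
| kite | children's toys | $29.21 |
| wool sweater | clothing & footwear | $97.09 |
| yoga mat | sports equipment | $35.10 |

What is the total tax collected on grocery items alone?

Bananas (3 lb) $1.97: grocery items → 0% + 2% local = 2% → $0.0394
Greek yogurt (32 oz) $4.86: grocery items → 0% + 2% local = 2% → $0.0972
Tax on grocery items: unrounded sum = $0.1366 → $0.14

$0.14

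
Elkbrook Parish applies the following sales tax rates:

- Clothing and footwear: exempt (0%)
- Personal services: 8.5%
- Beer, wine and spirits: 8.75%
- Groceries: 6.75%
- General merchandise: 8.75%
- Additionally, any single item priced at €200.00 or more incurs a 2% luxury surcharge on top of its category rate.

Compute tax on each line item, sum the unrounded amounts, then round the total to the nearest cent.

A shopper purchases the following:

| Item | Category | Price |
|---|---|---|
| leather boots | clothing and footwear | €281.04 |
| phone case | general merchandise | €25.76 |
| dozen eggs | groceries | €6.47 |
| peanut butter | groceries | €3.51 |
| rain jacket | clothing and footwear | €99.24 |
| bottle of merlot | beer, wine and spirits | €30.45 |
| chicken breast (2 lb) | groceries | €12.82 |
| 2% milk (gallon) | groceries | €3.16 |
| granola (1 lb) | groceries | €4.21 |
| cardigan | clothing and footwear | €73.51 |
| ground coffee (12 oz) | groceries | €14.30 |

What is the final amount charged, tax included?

€568.01

Leather boots €281.04: clothing and footwear → 0% + 2% surcharge = 2% → €5.6208
Phone case €25.76: general merchandise → 8.75% → €2.254
Dozen eggs €6.47: groceries → 6.75% → €0.436725
Peanut butter €3.51: groceries → 6.75% → €0.236925
Rain jacket €99.24: clothing and footwear → 0% → €0.00
Bottle of merlot €30.45: beer, wine and spirits → 8.75% → €2.664375
Chicken breast (2 lb) €12.82: groceries → 6.75% → €0.86535
2% milk (gallon) €3.16: groceries → 6.75% → €0.2133
Granola (1 lb) €4.21: groceries → 6.75% → €0.284175
Cardigan €73.51: clothing and footwear → 0% → €0.00
Ground coffee (12 oz) €14.30: groceries → 6.75% → €0.96525
Subtotal = €554.47; unrounded tax = €13.5409 → €13.54; total due = €568.01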